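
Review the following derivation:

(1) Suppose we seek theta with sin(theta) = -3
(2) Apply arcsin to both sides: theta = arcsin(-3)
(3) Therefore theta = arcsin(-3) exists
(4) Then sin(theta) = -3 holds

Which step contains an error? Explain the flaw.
Step 2: Apply arcsin to both sides: theta = arcsin(-3)

Step 2 applies arcsin to -3. However, arcsin(x) is only defined for x in [-1, 1] because sin(theta) can only produce values in that range. Since |-3| > 1, arcsin(-3) is undefined. There is no angle whose sine equals -3.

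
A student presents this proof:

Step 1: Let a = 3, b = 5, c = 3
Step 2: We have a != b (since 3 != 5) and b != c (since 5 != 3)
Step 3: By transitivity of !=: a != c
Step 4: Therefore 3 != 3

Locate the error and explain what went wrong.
Step 3: By transitivity of !=: a != c

Step 3 incorrectly applies transitivity to the '!=' relation. Transitivity states: if a R b and b R c, then a R c. However, '!=' is not transitive. Counterexample: 3 != 5 and 5 != 3, but 3 = 3 (both equal 3). Transitivity holds for relations like <, <=, =, but not for !=.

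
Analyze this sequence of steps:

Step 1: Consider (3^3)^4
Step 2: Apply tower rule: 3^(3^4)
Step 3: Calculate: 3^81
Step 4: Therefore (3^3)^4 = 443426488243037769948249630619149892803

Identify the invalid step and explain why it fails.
Step 2: Apply tower rule: 3^(3^4)

Step 2 incorrectly states that (a^b)^c = a^(b^c). The correct rule is (a^b)^c = a^(b×c). The actual value is (3^3)^4 = 3^12 = 531441, not 3^81 = 443426488243037769948249630619149892803.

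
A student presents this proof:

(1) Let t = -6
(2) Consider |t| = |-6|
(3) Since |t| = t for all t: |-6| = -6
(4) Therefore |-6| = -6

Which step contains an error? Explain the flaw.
Step 3: Since |t| = t for all t: |-6| = -6

Step 3 incorrectly states that |t| = t for all t. The correct definition is |t| = t when t >= 0, and |t| = -t when t < 0. Since -6 < 0, we have |-6| = -(-6) = 6, not -6.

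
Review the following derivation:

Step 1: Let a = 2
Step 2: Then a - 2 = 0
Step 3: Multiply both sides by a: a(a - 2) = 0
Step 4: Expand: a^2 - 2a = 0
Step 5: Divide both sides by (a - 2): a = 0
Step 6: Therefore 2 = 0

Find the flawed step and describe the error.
Step 5: Divide both sides by (a - 2): a = 0

Step 5 divides both sides by (a - 2). However, since a = 2, we have (a - 2) = 0. Division by zero is undefined, making this step invalid.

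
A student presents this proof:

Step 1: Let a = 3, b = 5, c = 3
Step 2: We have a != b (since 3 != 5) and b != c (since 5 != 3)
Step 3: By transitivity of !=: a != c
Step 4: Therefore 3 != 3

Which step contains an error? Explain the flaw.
Step 3: By transitivity of !=: a != c

Step 3 incorrectly applies transitivity to the '!=' relation. Transitivity states: if a R b and b R c, then a R c. However, '!=' is not transitive. Counterexample: 3 != 5 and 5 != 3, but 3 = 3 (both equal 3). Transitivity holds for relations like <, <=, =, but not for !=.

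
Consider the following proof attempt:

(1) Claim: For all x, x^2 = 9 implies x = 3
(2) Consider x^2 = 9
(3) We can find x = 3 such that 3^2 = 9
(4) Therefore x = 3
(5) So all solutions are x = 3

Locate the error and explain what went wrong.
Step 4: Therefore x = 3

Step 4 incorrectly concludes that x = 3 is the only solution. The proof shows that x = 3 is A solution (existence), but does not show it is the ONLY solution (uniqueness). In fact, x = -3 is also a solution since (-3)^2 = 9. Finding one solution doesn't prove there are no others.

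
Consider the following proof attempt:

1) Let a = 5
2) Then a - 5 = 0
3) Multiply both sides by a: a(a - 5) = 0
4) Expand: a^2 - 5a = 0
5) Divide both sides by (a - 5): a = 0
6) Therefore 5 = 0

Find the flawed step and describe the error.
Step 5: Divide both sides by (a - 5): a = 0

Step 5 divides both sides by (a - 5). However, since a = 5, we have (a - 5) = 0. Division by zero is undefined, making this step invalid.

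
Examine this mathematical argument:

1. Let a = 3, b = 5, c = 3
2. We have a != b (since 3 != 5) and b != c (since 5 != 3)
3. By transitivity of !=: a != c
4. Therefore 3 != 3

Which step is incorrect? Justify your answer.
Step 3: By transitivity of !=: a != c

Step 3 incorrectly applies transitivity to the '!=' relation. Transitivity states: if a R b and b R c, then a R c. However, '!=' is not transitive. Counterexample: 3 != 5 and 5 != 3, but 3 = 3 (both equal 3). Transitivity holds for relations like <, <=, =, but not for !=.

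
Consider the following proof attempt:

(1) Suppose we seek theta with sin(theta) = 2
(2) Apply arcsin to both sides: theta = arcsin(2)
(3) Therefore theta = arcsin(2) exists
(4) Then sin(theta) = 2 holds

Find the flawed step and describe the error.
Step 2: Apply arcsin to both sides: theta = arcsin(2)

Step 2 applies arcsin to 2. However, arcsin(x) is only defined for x in [-1, 1] because sin(theta) can only produce values in that range. Since |2| > 1, arcsin(2) is undefined. There is no angle whose sine equals 2.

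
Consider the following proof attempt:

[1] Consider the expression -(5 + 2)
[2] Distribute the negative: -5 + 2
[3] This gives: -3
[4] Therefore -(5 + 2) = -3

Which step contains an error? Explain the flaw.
Step 2: Distribute the negative: -5 + 2

Step 2 incorrectly distributes the negative sign. The correct distribution is -(5 + 2) = -5 - 2 = -7. The negative must be applied to both terms, not just the first. The error treats -(5 + 2) as -5 + 2, which equals -3 instead of -7.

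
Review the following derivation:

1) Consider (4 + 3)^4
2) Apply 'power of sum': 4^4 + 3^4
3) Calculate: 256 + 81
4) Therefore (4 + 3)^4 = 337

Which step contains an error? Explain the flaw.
Step 2: Apply 'power of sum': 4^4 + 3^4

Step 2 incorrectly applies a non-existent rule '(a+b)^n = a^n + b^n'. This is false in general. The correct expansion uses the binomial theorem. The actual value is (4 + 3)^4 = 7^4 = 2401, not 337.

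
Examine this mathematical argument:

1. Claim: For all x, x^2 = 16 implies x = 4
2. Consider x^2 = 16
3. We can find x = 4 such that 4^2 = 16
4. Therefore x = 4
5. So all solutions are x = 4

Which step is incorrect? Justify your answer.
Step 4: Therefore x = 4

Step 4 incorrectly concludes that x = 4 is the only solution. The proof shows that x = 4 is A solution (existence), but does not show it is the ONLY solution (uniqueness). In fact, x = -4 is also a solution since (-4)^2 = 16. Finding one solution doesn't prove there are no others.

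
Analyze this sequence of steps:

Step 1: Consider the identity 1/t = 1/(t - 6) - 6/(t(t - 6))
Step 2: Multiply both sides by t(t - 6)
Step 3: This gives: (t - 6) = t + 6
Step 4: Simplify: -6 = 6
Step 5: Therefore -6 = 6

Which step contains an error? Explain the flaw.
Step 3: This gives: (t - 6) = t + 6

Step 3 makes a sign error when clearing denominators. Multiplying -6/(t(t - 6)) by t(t - 6) gives -6, not +6. The correct result is (t - 6) = t - 6, which is trivially true, not (t - 6) = t + 6. (Step 1 is a valid identity: 1/(t - 6) - 6/(t(t - 6)) = (t - 6)/(t(t - 6)) = 1/t.)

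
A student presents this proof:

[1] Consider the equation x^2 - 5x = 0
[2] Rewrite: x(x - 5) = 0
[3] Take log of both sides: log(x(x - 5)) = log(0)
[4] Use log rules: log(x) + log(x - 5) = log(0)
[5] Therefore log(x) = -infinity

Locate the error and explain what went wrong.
Step 3: Take log of both sides: log(x(x - 5)) = log(0)

Step 3 takes the logarithm of both sides, resulting in log(0) on the right side. The logarithm is only defined for positive numbers; log(0) is undefined (approaches negative infinity). This operation is invalid.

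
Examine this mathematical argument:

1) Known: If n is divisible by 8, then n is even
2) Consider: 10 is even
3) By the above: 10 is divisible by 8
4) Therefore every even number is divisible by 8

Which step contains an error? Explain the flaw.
Step 3: By the above: 10 is divisible by 8

Step 3 commits the fallacy of affirming the consequent. The known fact 'divisible by 8 → even' does NOT imply 'even → divisible by 8'. That would be the converse, which is false. For example, 10 is even but 10 ÷ 8 = 1.25, which is not an integer.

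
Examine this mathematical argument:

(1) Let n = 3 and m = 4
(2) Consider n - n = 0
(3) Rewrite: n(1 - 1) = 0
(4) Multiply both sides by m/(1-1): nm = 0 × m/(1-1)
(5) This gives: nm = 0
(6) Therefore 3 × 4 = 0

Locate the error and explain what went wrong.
Step 4: Multiply both sides by m/(1-1): nm = 0 × m/(1-1)

Step 4 multiplies both sides by m/(1-1). However, 1-1 = 0, so this is multiplication by m/0, which is undefined. We cannot multiply by an undefined expression.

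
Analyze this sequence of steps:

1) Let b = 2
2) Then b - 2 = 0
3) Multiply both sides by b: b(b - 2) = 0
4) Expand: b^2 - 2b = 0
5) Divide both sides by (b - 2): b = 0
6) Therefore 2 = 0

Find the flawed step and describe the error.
Step 5: Divide both sides by (b - 2): b = 0

Step 5 divides both sides by (b - 2). However, since b = 2, we have (b - 2) = 0. Division by zero is undefined, making this step invalid.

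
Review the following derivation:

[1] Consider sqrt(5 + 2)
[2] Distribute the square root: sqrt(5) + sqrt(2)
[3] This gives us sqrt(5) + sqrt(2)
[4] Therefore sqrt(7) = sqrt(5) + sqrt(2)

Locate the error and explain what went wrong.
Step 2: Distribute the square root: sqrt(5) + sqrt(2)

Step 2 incorrectly 'distributes' the square root over addition. The square root function does not distribute: sqrt(a + b) ≠ sqrt(a) + sqrt(b). In fact, sqrt(5 + 2) = sqrt(7) ≈ 2.6458, while sqrt(5) + sqrt(2) ≈ 3.6503.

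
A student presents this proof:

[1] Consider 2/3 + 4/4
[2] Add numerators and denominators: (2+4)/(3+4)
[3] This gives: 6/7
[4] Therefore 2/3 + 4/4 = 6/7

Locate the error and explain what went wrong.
Step 2: Add numerators and denominators: (2+4)/(3+4)

Step 2 incorrectly adds fractions by separately adding numerators and denominators. This is wrong. The correct method requires a common denominator: 2/3 + 4/4 = (2×4 + 4×3)/(3×4) = 20/12 = 5/3. The method used gives 6/7, which is different.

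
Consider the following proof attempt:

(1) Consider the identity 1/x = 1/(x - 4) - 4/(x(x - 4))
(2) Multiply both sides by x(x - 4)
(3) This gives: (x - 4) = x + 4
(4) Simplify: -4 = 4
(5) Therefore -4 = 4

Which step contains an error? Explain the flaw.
Step 3: This gives: (x - 4) = x + 4

Step 3 makes a sign error when clearing denominators. Multiplying -4/(x(x - 4)) by x(x - 4) gives -4, not +4. The correct result is (x - 4) = x - 4, which is trivially true, not (x - 4) = x + 4. (Step 1 is a valid identity: 1/(x - 4) - 4/(x(x - 4)) = (x - 4)/(x(x - 4)) = 1/x.)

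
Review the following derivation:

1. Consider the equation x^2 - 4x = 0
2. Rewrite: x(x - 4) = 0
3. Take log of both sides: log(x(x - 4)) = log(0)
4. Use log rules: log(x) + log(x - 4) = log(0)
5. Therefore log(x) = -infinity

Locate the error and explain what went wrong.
Step 3: Take log of both sides: log(x(x - 4)) = log(0)

Step 3 takes the logarithm of both sides, resulting in log(0) on the right side. The logarithm is only defined for positive numbers; log(0) is undefined (approaches negative infinity). This operation is invalid.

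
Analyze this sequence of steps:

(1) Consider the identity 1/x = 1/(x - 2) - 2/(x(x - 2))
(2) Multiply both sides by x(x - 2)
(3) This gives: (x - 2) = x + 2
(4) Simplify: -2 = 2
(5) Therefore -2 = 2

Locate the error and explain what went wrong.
Step 3: This gives: (x - 2) = x + 2

Step 3 makes a sign error when clearing denominators. Multiplying -2/(x(x - 2)) by x(x - 2) gives -2, not +2. The correct result is (x - 2) = x - 2, which is trivially true, not (x - 2) = x + 2. (Step 1 is a valid identity: 1/(x - 2) - 2/(x(x - 2)) = (x - 2)/(x(x - 2)) = 1/x.)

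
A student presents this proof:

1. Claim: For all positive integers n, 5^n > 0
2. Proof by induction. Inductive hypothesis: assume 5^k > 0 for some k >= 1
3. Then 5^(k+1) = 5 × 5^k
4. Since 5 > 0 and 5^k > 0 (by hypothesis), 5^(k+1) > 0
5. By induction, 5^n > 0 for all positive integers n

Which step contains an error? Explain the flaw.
Step 5: By induction, 5^n > 0 for all positive integers n

Step 5 concludes the proof by induction, but no base case was ever established. A valid induction proof requires: (1) a base case proving 5^1 > 0, and (2) an inductive step showing IF 5^k > 0 THEN 5^(k+1) > 0. Steps 2-4 correctly establish the inductive step, but without the base case the conclusion in step 5 does not follow.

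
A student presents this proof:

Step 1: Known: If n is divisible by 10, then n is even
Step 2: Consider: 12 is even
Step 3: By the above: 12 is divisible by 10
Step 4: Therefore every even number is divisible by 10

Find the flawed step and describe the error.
Step 3: By the above: 12 is divisible by 10

Step 3 commits the fallacy of affirming the consequent. The known fact 'divisible by 10 → even' does NOT imply 'even → divisible by 10'. That would be the converse, which is false. For example, 12 is even but 12 ÷ 10 = 1.20, which is not an integer.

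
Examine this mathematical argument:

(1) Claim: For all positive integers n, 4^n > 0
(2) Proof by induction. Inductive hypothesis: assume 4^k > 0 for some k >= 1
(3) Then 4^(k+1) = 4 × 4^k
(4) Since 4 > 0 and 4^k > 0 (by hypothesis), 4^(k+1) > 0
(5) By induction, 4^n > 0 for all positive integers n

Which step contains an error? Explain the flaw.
Step 5: By induction, 4^n > 0 for all positive integers n

Step 5 concludes the proof by induction, but no base case was ever established. A valid induction proof requires: (1) a base case proving 4^1 > 0, and (2) an inductive step showing IF 4^k > 0 THEN 4^(k+1) > 0. Steps 2-4 correctly establish the inductive step, but without the base case the conclusion in step 5 does not follow.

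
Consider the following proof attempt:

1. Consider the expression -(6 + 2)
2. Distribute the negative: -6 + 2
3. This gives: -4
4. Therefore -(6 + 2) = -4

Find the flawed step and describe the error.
Step 2: Distribute the negative: -6 + 2

Step 2 incorrectly distributes the negative sign. The correct distribution is -(6 + 2) = -6 - 2 = -8. The negative must be applied to both terms, not just the first. The error treats -(6 + 2) as -6 + 2, which equals -4 instead of -8.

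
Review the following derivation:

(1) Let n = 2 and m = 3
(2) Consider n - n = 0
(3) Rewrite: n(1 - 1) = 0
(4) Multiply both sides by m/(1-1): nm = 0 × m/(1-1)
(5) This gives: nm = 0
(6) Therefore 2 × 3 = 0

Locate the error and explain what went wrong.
Step 4: Multiply both sides by m/(1-1): nm = 0 × m/(1-1)

Step 4 multiplies both sides by m/(1-1). However, 1-1 = 0, so this is multiplication by m/0, which is undefined. We cannot multiply by an undefined expression.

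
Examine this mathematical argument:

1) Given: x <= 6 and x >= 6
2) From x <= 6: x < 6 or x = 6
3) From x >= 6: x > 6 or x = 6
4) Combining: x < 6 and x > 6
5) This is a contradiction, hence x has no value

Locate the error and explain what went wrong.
Step 4: Combining: x < 6 and x > 6

Step 4 incorrectly combines the conditions. From x <= 6 and x >= 6, the intersection is x = 6. The error treats the 'or' cases as 'and' requirements. The correct conclusion is that x = 6 is the unique solution, not that no solution exists.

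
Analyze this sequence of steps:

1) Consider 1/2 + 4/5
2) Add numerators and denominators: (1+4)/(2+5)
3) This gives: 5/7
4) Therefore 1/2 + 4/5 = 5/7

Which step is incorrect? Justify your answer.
Step 2: Add numerators and denominators: (1+4)/(2+5)

Step 2 incorrectly adds fractions by separately adding numerators and denominators. This is wrong. The correct method requires a common denominator: 1/2 + 4/5 = (1×5 + 4×2)/(2×5) = 13/10 = 13/10. The method used gives 5/7, which is different.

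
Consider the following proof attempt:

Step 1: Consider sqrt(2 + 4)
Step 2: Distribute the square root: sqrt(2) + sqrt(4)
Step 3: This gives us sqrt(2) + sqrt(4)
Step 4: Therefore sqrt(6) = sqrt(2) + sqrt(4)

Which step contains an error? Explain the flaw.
Step 2: Distribute the square root: sqrt(2) + sqrt(4)

Step 2 incorrectly 'distributes' the square root over addition. The square root function does not distribute: sqrt(a + b) ≠ sqrt(a) + sqrt(b). In fact, sqrt(2 + 4) = sqrt(6) ≈ 2.4495, while sqrt(2) + sqrt(4) ≈ 3.4142.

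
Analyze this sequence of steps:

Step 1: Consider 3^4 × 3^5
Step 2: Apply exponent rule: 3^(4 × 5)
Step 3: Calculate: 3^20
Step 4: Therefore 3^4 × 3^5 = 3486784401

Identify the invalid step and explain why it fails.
Step 2: Apply exponent rule: 3^(4 × 5)

Step 2 incorrectly states that a^b × a^c = a^(b×c). The correct rule is a^b × a^c = a^(b+c). The actual value is 3^4 × 3^5 = 3^9 = 19683, not 3^20 = 3486784401.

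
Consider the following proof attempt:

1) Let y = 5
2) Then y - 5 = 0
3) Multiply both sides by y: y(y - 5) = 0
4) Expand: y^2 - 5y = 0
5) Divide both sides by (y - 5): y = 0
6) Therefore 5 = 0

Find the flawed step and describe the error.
Step 5: Divide both sides by (y - 5): y = 0

Step 5 divides both sides by (y - 5). However, since y = 5, we have (y - 5) = 0. Division by zero is undefined, making this step invalid.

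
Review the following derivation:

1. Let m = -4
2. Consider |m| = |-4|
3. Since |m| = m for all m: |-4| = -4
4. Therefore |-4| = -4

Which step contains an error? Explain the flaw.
Step 3: Since |m| = m for all m: |-4| = -4

Step 3 incorrectly states that |m| = m for all m. The correct definition is |m| = m when m >= 0, and |m| = -m when m < 0. Since -4 < 0, we have |-4| = -(-4) = 4, not -4.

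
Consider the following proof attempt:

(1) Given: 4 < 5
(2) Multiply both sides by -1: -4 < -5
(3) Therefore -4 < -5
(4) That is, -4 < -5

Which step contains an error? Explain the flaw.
Step 2: Multiply both sides by -1: -4 < -5

Step 2 multiplies both sides by -1 but fails to reverse the inequality sign. When multiplying (or dividing) an inequality by a negative number, the direction must be reversed. Since 4 < 5, we should get -4 > -5, i.e., -4 > -5.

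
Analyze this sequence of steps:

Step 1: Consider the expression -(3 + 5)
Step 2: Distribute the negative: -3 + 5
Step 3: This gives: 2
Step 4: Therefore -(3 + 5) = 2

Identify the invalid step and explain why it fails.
Step 2: Distribute the negative: -3 + 5

Step 2 incorrectly distributes the negative sign. The correct distribution is -(3 + 5) = -3 - 5 = -8. The negative must be applied to both terms, not just the first. The error treats -(3 + 5) as -3 + 5, which equals 2 instead of -8.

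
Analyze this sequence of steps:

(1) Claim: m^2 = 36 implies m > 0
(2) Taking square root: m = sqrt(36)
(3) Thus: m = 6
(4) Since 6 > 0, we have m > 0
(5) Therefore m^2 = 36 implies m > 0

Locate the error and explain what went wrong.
Step 2: Taking square root: m = sqrt(36)

Step 2 takes the square root and assumes the positive root only. The equation m^2 = 36 actually has two solutions: m = 6 and m = -6. The proof silently assumes m > 0 without justification, then uses this assumption to conclude m > 0, which is circular. The counterexample m = -6 shows the claim is false.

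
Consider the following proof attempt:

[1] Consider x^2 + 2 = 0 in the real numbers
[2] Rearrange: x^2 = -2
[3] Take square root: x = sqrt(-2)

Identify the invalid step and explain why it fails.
Step 3: Take square root: x = sqrt(-2)

Step 3 takes the square root of -2, which is negative. In the real number system, the square root of a negative number is undefined. The equation x^2 + 2 = 0 has no real solutions. Square roots of negative numbers only exist in the complex numbers.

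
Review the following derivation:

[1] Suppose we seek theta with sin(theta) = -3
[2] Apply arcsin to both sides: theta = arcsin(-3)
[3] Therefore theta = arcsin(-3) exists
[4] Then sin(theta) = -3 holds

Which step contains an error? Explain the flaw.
Step 2: Apply arcsin to both sides: theta = arcsin(-3)

Step 2 applies arcsin to -3. However, arcsin(x) is only defined for x in [-1, 1] because sin(theta) can only produce values in that range. Since |-3| > 1, arcsin(-3) is undefined. There is no angle whose sine equals -3.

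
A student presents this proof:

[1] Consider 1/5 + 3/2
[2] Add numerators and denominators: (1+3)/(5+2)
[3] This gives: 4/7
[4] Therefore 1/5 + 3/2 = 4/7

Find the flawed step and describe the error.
Step 2: Add numerators and denominators: (1+3)/(5+2)

Step 2 incorrectly adds fractions by separately adding numerators and denominators. This is wrong. The correct method requires a common denominator: 1/5 + 3/2 = (1×2 + 3×5)/(5×2) = 17/10 = 17/10. The method used gives 4/7, which is different.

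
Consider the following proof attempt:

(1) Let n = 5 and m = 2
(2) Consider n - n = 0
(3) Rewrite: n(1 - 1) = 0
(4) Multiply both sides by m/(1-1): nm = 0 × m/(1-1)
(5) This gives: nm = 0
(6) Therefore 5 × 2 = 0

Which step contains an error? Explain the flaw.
Step 4: Multiply both sides by m/(1-1): nm = 0 × m/(1-1)

Step 4 multiplies both sides by m/(1-1). However, 1-1 = 0, so this is multiplication by m/0, which is undefined. We cannot multiply by an undefined expression.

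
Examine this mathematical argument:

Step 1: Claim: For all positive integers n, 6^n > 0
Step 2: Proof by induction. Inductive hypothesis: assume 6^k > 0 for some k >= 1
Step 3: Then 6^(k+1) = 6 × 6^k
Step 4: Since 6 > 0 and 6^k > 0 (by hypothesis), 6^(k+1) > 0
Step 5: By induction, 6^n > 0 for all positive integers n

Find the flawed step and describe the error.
Step 5: By induction, 6^n > 0 for all positive integers n

Step 5 concludes the proof by induction, but no base case was ever established. A valid induction proof requires: (1) a base case proving 6^1 > 0, and (2) an inductive step showing IF 6^k > 0 THEN 6^(k+1) > 0. Steps 2-4 correctly establish the inductive step, but without the base case the conclusion in step 5 does not follow.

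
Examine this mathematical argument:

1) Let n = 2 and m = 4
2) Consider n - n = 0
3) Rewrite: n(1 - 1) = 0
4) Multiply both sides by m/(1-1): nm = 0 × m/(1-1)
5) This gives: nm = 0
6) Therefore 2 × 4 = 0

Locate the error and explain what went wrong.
Step 4: Multiply both sides by m/(1-1): nm = 0 × m/(1-1)

Step 4 multiplies both sides by m/(1-1). However, 1-1 = 0, so this is multiplication by m/0, which is undefined. We cannot multiply by an undefined expression.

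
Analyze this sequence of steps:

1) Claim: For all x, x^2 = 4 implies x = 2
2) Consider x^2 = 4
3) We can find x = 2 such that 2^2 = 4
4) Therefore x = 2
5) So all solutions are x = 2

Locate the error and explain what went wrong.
Step 4: Therefore x = 2

Step 4 incorrectly concludes that x = 2 is the only solution. The proof shows that x = 2 is A solution (existence), but does not show it is the ONLY solution (uniqueness). In fact, x = -2 is also a solution since (-2)^2 = 4. Finding one solution doesn't prove there are no others.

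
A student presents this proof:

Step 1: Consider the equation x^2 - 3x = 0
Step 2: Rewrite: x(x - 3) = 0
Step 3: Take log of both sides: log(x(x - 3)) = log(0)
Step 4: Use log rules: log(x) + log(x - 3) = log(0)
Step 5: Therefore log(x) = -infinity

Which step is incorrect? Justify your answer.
Step 3: Take log of both sides: log(x(x - 3)) = log(0)

Step 3 takes the logarithm of both sides, resulting in log(0) on the right side. The logarithm is only defined for positive numbers; log(0) is undefined (approaches negative infinity). This operation is invalid.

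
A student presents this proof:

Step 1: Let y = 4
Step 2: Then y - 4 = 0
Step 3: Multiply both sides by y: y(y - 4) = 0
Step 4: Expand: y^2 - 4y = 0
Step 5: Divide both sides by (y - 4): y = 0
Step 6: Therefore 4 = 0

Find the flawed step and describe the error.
Step 5: Divide both sides by (y - 4): y = 0

Step 5 divides both sides by (y - 4). However, since y = 4, we have (y - 4) = 0. Division by zero is undefined, making this step invalid.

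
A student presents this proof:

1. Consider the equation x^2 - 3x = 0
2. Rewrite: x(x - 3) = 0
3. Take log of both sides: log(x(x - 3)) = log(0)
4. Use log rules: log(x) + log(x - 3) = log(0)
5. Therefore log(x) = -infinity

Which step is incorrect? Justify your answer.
Step 3: Take log of both sides: log(x(x - 3)) = log(0)

Step 3 takes the logarithm of both sides, resulting in log(0) on the right side. The logarithm is only defined for positive numbers; log(0) is undefined (approaches negative infinity). This operation is invalid.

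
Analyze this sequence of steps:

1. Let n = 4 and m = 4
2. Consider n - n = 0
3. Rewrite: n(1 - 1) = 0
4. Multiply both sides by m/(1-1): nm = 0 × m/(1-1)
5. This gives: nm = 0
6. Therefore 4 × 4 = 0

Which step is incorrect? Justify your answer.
Step 4: Multiply both sides by m/(1-1): nm = 0 × m/(1-1)

Step 4 multiplies both sides by m/(1-1). However, 1-1 = 0, so this is multiplication by m/0, which is undefined. We cannot multiply by an undefined expression.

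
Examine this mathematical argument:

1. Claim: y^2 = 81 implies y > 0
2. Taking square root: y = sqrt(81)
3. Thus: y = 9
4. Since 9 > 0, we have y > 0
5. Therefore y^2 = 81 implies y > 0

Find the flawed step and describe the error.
Step 2: Taking square root: y = sqrt(81)

Step 2 takes the square root and assumes the positive root only. The equation y^2 = 81 actually has two solutions: y = 9 and y = -9. The proof silently assumes y > 0 without justification, then uses this assumption to conclude y > 0, which is circular. The counterexample y = -9 shows the claim is false.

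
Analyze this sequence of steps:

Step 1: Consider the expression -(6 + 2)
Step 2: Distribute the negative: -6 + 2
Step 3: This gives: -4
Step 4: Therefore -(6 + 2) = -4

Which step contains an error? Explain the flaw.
Step 2: Distribute the negative: -6 + 2

Step 2 incorrectly distributes the negative sign. The correct distribution is -(6 + 2) = -6 - 2 = -8. The negative must be applied to both terms, not just the first. The error treats -(6 + 2) as -6 + 2, which equals -4 instead of -8.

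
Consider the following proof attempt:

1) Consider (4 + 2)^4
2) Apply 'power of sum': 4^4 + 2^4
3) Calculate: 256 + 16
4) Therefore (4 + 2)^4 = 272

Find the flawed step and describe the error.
Step 2: Apply 'power of sum': 4^4 + 2^4

Step 2 incorrectly applies a non-existent rule '(a+b)^n = a^n + b^n'. This is false in general. The correct expansion uses the binomial theorem. The actual value is (4 + 2)^4 = 6^4 = 1296, not 272.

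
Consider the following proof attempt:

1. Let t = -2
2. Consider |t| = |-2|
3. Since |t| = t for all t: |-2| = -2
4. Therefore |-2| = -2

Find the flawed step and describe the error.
Step 3: Since |t| = t for all t: |-2| = -2

Step 3 incorrectly states that |t| = t for all t. The correct definition is |t| = t when t >= 0, and |t| = -t when t < 0. Since -2 < 0, we have |-2| = -(-2) = 2, not -2.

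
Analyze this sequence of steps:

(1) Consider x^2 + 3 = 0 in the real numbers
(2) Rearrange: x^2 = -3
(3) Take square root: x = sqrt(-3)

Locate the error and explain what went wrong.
Step 3: Take square root: x = sqrt(-3)

Step 3 takes the square root of -3, which is negative. In the real number system, the square root of a negative number is undefined. The equation x^2 + 3 = 0 has no real solutions. Square roots of negative numbers only exist in the complex numbers.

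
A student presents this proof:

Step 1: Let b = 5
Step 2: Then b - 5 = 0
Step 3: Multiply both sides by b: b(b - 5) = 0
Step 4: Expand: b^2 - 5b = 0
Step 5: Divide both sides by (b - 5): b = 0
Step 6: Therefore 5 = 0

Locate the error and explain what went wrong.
Step 5: Divide both sides by (b - 5): b = 0

Step 5 divides both sides by (b - 5). However, since b = 5, we have (b - 5) = 0. Division by zero is undefined, making this step invalid.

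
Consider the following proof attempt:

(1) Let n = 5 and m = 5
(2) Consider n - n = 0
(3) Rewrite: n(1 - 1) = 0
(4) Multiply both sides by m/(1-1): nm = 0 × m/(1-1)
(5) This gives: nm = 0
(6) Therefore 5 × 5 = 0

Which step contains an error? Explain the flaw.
Step 4: Multiply both sides by m/(1-1): nm = 0 × m/(1-1)

Step 4 multiplies both sides by m/(1-1). However, 1-1 = 0, so this is multiplication by m/0, which is undefined. We cannot multiply by an undefined expression.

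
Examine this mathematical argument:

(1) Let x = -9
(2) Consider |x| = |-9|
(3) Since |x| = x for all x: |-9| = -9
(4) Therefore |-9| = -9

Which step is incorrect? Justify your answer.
Step 3: Since |x| = x for all x: |-9| = -9

Step 3 incorrectly states that |x| = x for all x. The correct definition is |x| = x when x >= 0, and |x| = -x when x < 0. Since -9 < 0, we have |-9| = -(-9) = 9, not -9.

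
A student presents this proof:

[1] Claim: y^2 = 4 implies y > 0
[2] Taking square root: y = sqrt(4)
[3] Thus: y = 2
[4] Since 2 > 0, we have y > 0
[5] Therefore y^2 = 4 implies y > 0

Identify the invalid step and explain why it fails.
Step 2: Taking square root: y = sqrt(4)

Step 2 takes the square root and assumes the positive root only. The equation y^2 = 4 actually has two solutions: y = 2 and y = -2. The proof silently assumes y > 0 without justification, then uses this assumption to conclude y > 0, which is circular. The counterexample y = -2 shows the claim is false.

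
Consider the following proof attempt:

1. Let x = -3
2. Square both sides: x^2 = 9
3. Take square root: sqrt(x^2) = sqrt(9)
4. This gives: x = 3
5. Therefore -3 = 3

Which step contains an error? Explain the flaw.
Step 4: This gives: x = 3

Step 4 incorrectly states that sqrt(x^2) = x. The correct identity is sqrt(x^2) = |x|. Since x = -3 < 0, we have sqrt(x^2) = |-3| = 3, not x = -3.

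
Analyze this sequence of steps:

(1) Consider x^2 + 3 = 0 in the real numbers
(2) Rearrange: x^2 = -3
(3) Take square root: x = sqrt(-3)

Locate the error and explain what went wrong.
Step 3: Take square root: x = sqrt(-3)

Step 3 takes the square root of -3, which is negative. In the real number system, the square root of a negative number is undefined. The equation x^2 + 3 = 0 has no real solutions. Square roots of negative numbers only exist in the complex numbers.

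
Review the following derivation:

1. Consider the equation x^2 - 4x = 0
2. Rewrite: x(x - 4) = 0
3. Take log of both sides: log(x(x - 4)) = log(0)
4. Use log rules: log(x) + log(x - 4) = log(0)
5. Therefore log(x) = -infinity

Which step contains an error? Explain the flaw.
Step 3: Take log of both sides: log(x(x - 4)) = log(0)

Step 3 takes the logarithm of both sides, resulting in log(0) on the right side. The logarithm is only defined for positive numbers; log(0) is undefined (approaches negative infinity). This operation is invalid.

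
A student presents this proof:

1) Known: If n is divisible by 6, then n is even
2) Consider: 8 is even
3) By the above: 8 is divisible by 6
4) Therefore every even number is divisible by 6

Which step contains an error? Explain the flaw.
Step 3: By the above: 8 is divisible by 6

Step 3 commits the fallacy of affirming the consequent. The known fact 'divisible by 6 → even' does NOT imply 'even → divisible by 6'. That would be the converse, which is false. For example, 8 is even but 8 ÷ 6 = 1.33, which is not an integer.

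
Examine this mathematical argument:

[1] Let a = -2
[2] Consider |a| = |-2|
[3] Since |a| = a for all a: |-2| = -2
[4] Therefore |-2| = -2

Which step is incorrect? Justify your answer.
Step 3: Since |a| = a for all a: |-2| = -2

Step 3 incorrectly states that |a| = a for all a. The correct definition is |a| = a when a >= 0, and |a| = -a when a < 0. Since -2 < 0, we have |-2| = -(-2) = 2, not -2.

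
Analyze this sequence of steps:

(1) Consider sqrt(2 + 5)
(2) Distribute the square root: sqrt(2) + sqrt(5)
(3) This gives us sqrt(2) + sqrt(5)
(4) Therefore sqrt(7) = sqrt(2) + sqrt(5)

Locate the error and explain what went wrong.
Step 2: Distribute the square root: sqrt(2) + sqrt(5)

Step 2 incorrectly 'distributes' the square root over addition. The square root function does not distribute: sqrt(a + b) ≠ sqrt(a) + sqrt(b). In fact, sqrt(2 + 5) = sqrt(7) ≈ 2.6458, while sqrt(2) + sqrt(5) ≈ 3.6503.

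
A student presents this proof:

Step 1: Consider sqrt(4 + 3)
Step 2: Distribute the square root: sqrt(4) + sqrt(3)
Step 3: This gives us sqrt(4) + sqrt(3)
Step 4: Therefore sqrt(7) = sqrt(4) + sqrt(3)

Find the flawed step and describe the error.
Step 2: Distribute the square root: sqrt(4) + sqrt(3)

Step 2 incorrectly 'distributes' the square root over addition. The square root function does not distribute: sqrt(a + b) ≠ sqrt(a) + sqrt(b). In fact, sqrt(4 + 3) = sqrt(7) ≈ 2.6458, while sqrt(4) + sqrt(3) ≈ 3.7321.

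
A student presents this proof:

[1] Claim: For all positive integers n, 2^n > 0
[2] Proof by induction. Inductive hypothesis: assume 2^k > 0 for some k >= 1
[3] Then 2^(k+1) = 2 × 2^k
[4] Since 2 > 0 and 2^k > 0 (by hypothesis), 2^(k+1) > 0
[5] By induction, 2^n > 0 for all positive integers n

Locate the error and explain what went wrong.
Step 5: By induction, 2^n > 0 for all positive integers n

Step 5 concludes the proof by induction, but no base case was ever established. A valid induction proof requires: (1) a base case proving 2^1 > 0, and (2) an inductive step showing IF 2^k > 0 THEN 2^(k+1) > 0. Steps 2-4 correctly establish the inductive step, but without the base case the conclusion in step 5 does not follow.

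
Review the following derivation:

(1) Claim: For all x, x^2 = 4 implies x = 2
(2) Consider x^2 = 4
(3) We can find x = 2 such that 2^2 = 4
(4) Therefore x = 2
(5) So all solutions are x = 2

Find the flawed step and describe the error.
Step 4: Therefore x = 2

Step 4 incorrectly concludes that x = 2 is the only solution. The proof shows that x = 2 is A solution (existence), but does not show it is the ONLY solution (uniqueness). In fact, x = -2 is also a solution since (-2)^2 = 4. Finding one solution doesn't prove there are no others.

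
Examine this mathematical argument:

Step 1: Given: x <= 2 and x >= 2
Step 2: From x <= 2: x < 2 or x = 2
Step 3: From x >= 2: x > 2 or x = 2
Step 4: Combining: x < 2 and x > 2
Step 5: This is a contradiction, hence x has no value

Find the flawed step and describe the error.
Step 4: Combining: x < 2 and x > 2

Step 4 incorrectly combines the conditions. From x <= 2 and x >= 2, the intersection is x = 2. The error treats the 'or' cases as 'and' requirements. The correct conclusion is that x = 2 is the unique solution, not that no solution exists.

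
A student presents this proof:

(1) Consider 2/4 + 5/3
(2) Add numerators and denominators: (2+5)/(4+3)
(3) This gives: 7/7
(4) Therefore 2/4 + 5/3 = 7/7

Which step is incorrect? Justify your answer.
Step 2: Add numerators and denominators: (2+5)/(4+3)

Step 2 incorrectly adds fractions by separately adding numerators and denominators. This is wrong. The correct method requires a common denominator: 2/4 + 5/3 = (2×3 + 5×4)/(4×3) = 26/12 = 13/6. The method used gives 7/7, which is different.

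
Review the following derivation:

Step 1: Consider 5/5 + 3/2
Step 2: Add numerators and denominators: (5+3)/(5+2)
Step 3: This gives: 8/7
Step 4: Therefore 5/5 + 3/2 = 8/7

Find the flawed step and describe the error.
Step 2: Add numerators and denominators: (5+3)/(5+2)

Step 2 incorrectly adds fractions by separately adding numerators and denominators. This is wrong. The correct method requires a common denominator: 5/5 + 3/2 = (5×2 + 3×5)/(5×2) = 25/10 = 5/2. The method used gives 8/7, which is different.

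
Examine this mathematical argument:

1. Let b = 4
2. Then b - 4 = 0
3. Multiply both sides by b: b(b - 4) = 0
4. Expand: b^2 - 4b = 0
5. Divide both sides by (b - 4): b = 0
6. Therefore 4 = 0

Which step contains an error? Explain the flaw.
Step 5: Divide both sides by (b - 4): b = 0

Step 5 divides both sides by (b - 4). However, since b = 4, we have (b - 4) = 0. Division by zero is undefined, making this step invalid.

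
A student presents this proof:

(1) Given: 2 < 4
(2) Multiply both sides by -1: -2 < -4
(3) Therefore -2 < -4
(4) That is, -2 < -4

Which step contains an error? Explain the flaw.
Step 2: Multiply both sides by -1: -2 < -4

Step 2 multiplies both sides by -1 but fails to reverse the inequality sign. When multiplying (or dividing) an inequality by a negative number, the direction must be reversed. Since 2 < 4, we should get -2 > -4, i.e., -2 > -4.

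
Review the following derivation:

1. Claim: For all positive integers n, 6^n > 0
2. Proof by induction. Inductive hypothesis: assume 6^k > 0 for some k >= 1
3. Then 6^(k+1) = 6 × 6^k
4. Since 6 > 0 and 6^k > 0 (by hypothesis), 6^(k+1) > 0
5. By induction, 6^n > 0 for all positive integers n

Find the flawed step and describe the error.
Step 5: By induction, 6^n > 0 for all positive integers n

Step 5 concludes the proof by induction, but no base case was ever established. A valid induction proof requires: (1) a base case proving 6^1 > 0, and (2) an inductive step showing IF 6^k > 0 THEN 6^(k+1) > 0. Steps 2-4 correctly establish the inductive step, but without the base case the conclusion in step 5 does not follow.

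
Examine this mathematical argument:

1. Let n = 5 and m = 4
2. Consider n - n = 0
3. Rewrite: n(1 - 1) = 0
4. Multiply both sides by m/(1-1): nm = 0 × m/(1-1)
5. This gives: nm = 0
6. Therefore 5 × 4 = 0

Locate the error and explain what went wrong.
Step 4: Multiply both sides by m/(1-1): nm = 0 × m/(1-1)

Step 4 multiplies both sides by m/(1-1). However, 1-1 = 0, so this is multiplication by m/0, which is undefined. We cannot multiply by an undefined expression.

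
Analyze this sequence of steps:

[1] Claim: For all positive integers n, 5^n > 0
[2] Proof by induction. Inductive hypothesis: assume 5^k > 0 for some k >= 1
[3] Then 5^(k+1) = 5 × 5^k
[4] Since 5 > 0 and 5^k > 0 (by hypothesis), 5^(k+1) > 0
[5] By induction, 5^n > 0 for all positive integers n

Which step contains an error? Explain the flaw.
Step 5: By induction, 5^n > 0 for all positive integers n

Step 5 concludes the proof by induction, but no base case was ever established. A valid induction proof requires: (1) a base case proving 5^1 > 0, and (2) an inductive step showing IF 5^k > 0 THEN 5^(k+1) > 0. Steps 2-4 correctly establish the inductive step, but without the base case the conclusion in step 5 does not follow.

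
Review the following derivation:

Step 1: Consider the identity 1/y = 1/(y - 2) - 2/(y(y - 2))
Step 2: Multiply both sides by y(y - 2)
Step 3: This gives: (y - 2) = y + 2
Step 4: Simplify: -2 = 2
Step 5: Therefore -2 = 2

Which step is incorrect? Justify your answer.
Step 3: This gives: (y - 2) = y + 2

Step 3 makes a sign error when clearing denominators. Multiplying -2/(y(y - 2)) by y(y - 2) gives -2, not +2. The correct result is (y - 2) = y - 2, which is trivially true, not (y - 2) = y + 2. (Step 1 is a valid identity: 1/(y - 2) - 2/(y(y - 2)) = (y - 2)/(y(y - 2)) = 1/y.)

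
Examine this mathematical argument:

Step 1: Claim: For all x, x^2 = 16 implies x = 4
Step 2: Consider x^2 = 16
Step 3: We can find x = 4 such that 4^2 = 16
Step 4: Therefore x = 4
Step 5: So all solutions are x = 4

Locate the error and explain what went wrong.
Step 4: Therefore x = 4

Step 4 incorrectly concludes that x = 4 is the only solution. The proof shows that x = 4 is A solution (existence), but does not show it is the ONLY solution (uniqueness). In fact, x = -4 is also a solution since (-4)^2 = 16. Finding one solution doesn't prove there are no others.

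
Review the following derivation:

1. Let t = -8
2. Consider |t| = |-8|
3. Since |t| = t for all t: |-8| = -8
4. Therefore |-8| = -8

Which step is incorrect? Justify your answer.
Step 3: Since |t| = t for all t: |-8| = -8

Step 3 incorrectly states that |t| = t for all t. The correct definition is |t| = t when t >= 0, and |t| = -t when t < 0. Since -8 < 0, we have |-8| = -(-8) = 8, not -8.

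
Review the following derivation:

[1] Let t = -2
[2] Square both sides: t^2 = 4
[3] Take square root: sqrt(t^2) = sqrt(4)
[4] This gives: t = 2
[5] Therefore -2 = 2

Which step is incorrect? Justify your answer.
Step 4: This gives: t = 2

Step 4 incorrectly states that sqrt(t^2) = t. The correct identity is sqrt(t^2) = |t|. Since t = -2 < 0, we have sqrt(t^2) = |-2| = 2, not t = -2.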